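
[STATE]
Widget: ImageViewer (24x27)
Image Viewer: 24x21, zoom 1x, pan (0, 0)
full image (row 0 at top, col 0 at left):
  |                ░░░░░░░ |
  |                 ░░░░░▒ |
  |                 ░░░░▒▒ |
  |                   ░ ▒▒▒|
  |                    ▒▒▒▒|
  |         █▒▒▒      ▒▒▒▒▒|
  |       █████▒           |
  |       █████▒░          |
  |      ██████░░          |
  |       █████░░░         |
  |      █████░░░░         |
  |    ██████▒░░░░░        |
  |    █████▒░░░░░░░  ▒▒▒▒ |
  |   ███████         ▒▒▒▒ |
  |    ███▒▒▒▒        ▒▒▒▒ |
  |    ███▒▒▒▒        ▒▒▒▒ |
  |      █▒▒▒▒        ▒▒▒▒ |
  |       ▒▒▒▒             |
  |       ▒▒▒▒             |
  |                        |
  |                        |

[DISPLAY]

                ░░░░░░░ 
                 ░░░░░▒ 
                 ░░░░▒▒ 
                   ░ ▒▒▒
                    ▒▒▒▒
         █▒▒▒      ▒▒▒▒▒
       █████▒           
       █████▒░          
      ██████░░          
       █████░░░         
      █████░░░░         
    ██████▒░░░░░        
    █████▒░░░░░░░  ▒▒▒▒ 
   ███████         ▒▒▒▒ 
    ███▒▒▒▒        ▒▒▒▒ 
    ███▒▒▒▒        ▒▒▒▒ 
      █▒▒▒▒        ▒▒▒▒ 
       ▒▒▒▒             
       ▒▒▒▒             
                        
                        
                        
                        
                        
                        
                        
                        


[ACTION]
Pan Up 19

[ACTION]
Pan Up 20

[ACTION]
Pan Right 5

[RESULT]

           ░░░░░░░      
            ░░░░░▒      
            ░░░░▒▒      
              ░ ▒▒▒     
               ▒▒▒▒     
    █▒▒▒      ▒▒▒▒▒     
  █████▒                
  █████▒░               
 ██████░░               
  █████░░░              
 █████░░░░              
█████▒░░░░░             
████▒░░░░░░░  ▒▒▒▒      
█████         ▒▒▒▒      
██▒▒▒▒        ▒▒▒▒      
██▒▒▒▒        ▒▒▒▒      
 █▒▒▒▒        ▒▒▒▒      
  ▒▒▒▒                  
  ▒▒▒▒                  
                        
                        
                        
                        
                        
                        
                        
                        


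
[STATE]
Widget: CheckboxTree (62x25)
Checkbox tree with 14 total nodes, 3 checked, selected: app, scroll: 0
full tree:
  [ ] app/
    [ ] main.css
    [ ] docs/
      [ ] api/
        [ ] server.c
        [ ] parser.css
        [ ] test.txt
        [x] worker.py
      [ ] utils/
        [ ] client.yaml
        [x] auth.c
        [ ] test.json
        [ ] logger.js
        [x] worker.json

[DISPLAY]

>[-] app/                                                     
   [ ] main.css                                               
   [-] docs/                                                  
     [-] api/                                                 
       [ ] server.c                                           
       [ ] parser.css                                         
       [ ] test.txt                                           
       [x] worker.py                                          
     [-] utils/                                               
       [ ] client.yaml                                        
       [x] auth.c                                             
       [ ] test.json                                          
       [ ] logger.js                                          
       [x] worker.json                                        
                                                              
                                                              
                                                              
                                                              
                                                              
                                                              
                                                              
                                                              
                                                              
                                                              
                                                              


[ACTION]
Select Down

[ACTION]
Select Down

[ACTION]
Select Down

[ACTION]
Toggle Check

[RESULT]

 [-] app/                                                     
   [ ] main.css                                               
   [-] docs/                                                  
>    [x] api/                                                 
       [x] server.c                                           
       [x] parser.css                                         
       [x] test.txt                                           
       [x] worker.py                                          
     [-] utils/                                               
       [ ] client.yaml                                        
       [x] auth.c                                             
       [ ] test.json                                          
       [ ] logger.js                                          
       [x] worker.json                                        
                                                              
                                                              
                                                              
                                                              
                                                              
                                                              
                                                              
                                                              
                                                              
                                                              
                                                              


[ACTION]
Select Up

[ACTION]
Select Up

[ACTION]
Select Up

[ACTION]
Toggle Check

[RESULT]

>[x] app/                                                     
   [x] main.css                                               
   [x] docs/                                                  
     [x] api/                                                 
       [x] server.c                                           
       [x] parser.css                                         
       [x] test.txt                                           
       [x] worker.py                                          
     [x] utils/                                               
       [x] client.yaml                                        
       [x] auth.c                                             
       [x] test.json                                          
       [x] logger.js                                          
       [x] worker.json                                        
                                                              
                                                              
                                                              
                                                              
                                                              
                                                              
                                                              
                                                              
                                                              
                                                              
                                                              


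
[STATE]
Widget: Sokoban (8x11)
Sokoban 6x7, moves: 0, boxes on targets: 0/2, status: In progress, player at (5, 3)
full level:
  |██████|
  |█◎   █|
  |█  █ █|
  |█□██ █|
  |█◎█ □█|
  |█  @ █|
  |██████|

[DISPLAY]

██████  
█◎   █  
█  █ █  
█□██ █  
█◎█ □█  
█  @ █  
██████  
Moves: 0
        
        
        


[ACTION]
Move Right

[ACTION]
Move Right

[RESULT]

██████  
█◎   █  
█  █ █  
█□██ █  
█◎█ □█  
█   @█  
██████  
Moves: 1
        
        
        


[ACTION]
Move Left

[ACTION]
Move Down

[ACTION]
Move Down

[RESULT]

██████  
█◎   █  
█  █ █  
█□██ █  
█◎█ □█  
█  @ █  
██████  
Moves: 2
        
        
        


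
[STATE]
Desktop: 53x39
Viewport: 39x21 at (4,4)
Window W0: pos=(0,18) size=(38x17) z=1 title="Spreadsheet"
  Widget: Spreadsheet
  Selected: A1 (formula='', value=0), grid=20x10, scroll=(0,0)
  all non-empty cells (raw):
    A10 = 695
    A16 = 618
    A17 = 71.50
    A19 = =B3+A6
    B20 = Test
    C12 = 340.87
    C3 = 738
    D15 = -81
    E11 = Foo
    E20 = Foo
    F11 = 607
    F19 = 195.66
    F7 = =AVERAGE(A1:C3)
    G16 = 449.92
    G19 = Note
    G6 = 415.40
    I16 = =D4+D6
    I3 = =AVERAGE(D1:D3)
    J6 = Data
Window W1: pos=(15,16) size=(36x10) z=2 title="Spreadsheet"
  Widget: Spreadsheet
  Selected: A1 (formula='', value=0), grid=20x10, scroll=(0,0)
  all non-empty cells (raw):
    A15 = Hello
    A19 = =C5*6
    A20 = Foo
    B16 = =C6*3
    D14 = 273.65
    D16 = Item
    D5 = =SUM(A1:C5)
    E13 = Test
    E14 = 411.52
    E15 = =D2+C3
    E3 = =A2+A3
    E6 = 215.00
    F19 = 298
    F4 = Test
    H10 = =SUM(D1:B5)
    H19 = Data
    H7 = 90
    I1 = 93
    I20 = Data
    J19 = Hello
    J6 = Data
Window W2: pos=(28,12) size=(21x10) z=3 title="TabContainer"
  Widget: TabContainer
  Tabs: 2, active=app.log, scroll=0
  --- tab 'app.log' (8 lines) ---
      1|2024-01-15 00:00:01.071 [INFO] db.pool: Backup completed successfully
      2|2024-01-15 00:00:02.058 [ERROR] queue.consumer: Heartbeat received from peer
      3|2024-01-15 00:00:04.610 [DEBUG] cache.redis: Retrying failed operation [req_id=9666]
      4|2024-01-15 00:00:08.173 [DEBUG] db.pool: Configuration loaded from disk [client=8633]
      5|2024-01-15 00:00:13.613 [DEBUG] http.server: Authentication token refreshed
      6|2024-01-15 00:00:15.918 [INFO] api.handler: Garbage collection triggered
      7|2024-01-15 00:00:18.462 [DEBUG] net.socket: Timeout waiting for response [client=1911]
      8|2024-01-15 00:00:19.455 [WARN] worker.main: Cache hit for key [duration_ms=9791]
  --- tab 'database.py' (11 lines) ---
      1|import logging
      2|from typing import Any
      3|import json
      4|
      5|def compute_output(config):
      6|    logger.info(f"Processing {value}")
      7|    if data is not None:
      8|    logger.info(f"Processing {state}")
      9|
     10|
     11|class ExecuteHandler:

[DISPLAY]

                                       
                                       
                                       
                                       
                                       
                                       
                                       
                                       
                        ┏━━━━━━━━━━━━━━
                        ┃ TabContainer 
                        ┠──────────────
                        ┃[app.log]│ dat
           ┏━━━━━━━━━━━━┃──────────────
           ┃ Spreadsheet┃2024-01-15 00:
━━━━━━━━━━━┠────────────┃2024-01-15 00:
readsheet  ┃A1:         ┃2024-01-15 00:
───────────┃       A    ┃2024-01-15 00:
           ┃------------┗━━━━━━━━━━━━━━
    A      ┃  1      [0]       0       
-----------┃  2        0       0       
      [0]  ┃  3        0       0       


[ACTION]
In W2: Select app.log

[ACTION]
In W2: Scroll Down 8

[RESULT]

                                       
                                       
                                       
                                       
                                       
                                       
                                       
                                       
                        ┏━━━━━━━━━━━━━━
                        ┃ TabContainer 
                        ┠──────────────
                        ┃[app.log]│ dat
           ┏━━━━━━━━━━━━┃──────────────
           ┃ Spreadsheet┃2024-01-15 00:
━━━━━━━━━━━┠────────────┃              
readsheet  ┃A1:         ┃              
───────────┃       A    ┃              
           ┃------------┗━━━━━━━━━━━━━━
    A      ┃  1      [0]       0       
-----------┃  2        0       0       
      [0]  ┃  3        0       0       


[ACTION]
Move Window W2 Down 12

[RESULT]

                                       
                                       
                                       
                                       
                                       
                                       
                                       
                                       
                                       
                                       
                                       
                                       
           ┏━━━━━━━━━━━━━━━━━━━━━━━━━━━
           ┃ Spreadsheet               
━━━━━━━━━━━┠───────────────────────────
readsheet  ┃A1:                        
───────────┃       A       B       C   
           ┃---------------------------
    A      ┃  1      [0]       0       
-----------┃  2        0       0       
      [0]  ┃  3        0┏━━━━━━━━━━━━━━


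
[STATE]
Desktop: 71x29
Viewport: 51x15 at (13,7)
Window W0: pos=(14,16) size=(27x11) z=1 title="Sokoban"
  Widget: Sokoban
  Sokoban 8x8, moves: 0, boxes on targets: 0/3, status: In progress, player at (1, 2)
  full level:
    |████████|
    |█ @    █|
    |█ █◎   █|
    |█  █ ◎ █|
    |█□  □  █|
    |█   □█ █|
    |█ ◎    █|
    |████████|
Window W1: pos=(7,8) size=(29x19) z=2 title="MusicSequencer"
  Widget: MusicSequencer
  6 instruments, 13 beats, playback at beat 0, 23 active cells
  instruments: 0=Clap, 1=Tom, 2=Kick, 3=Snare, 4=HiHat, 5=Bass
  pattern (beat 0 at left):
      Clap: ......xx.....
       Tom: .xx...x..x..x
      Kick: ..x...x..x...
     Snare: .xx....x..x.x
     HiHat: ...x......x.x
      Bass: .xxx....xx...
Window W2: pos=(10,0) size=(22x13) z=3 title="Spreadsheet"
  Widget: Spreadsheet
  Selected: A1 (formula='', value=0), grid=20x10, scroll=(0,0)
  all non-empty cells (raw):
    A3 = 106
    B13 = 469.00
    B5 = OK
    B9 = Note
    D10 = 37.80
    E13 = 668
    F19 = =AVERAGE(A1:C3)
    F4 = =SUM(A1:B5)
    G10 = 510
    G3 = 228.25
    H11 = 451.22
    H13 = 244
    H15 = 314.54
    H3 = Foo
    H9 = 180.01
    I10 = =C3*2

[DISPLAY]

2        0       0┃                                
3      106       0┃━━━┓                            
4        0       0┃   ┃                            
5        0OK      ┃───┨                            
6        0       0┃   ┃                            
━━━━━━━━━━━━━━━━━━┛   ┃                            
m·██···█··█··█        ┃                            
k··█···█··█···        ┃                            
e·██····█··█·█        ┃                            
t···█······█·█        ┃━━━━┓                       
s·███····██···        ┃    ┃                       
                      ┃────┨                       
                      ┃    ┃                       
                      ┃    ┃                       
                      ┃    ┃                       


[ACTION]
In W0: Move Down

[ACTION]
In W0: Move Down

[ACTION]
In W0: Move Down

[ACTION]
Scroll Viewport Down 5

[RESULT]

━━━━━━━━━━━━━━━━━━┛   ┃                            
m·██···█··█··█        ┃                            
k··█···█··█···        ┃                            
e·██····█··█·█        ┃                            
t···█······█·█        ┃━━━━┓                       
s·███····██···        ┃    ┃                       
                      ┃────┨                       
                      ┃    ┃                       
                      ┃    ┃                       
                      ┃    ┃                       
                      ┃    ┃                       
                      ┃    ┃                       
                      ┃    ┃                       
                      ┃    ┃                       
━━━━━━━━━━━━━━━━━━━━━━┛━━━━┛                       


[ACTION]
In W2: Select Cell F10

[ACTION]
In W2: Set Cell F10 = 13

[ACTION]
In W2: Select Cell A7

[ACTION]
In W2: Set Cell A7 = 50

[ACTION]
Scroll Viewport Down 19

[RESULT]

k··█···█··█···        ┃                            
e·██····█··█·█        ┃                            
t···█······█·█        ┃━━━━┓                       
s·███····██···        ┃    ┃                       
                      ┃────┨                       
                      ┃    ┃                       
                      ┃    ┃                       
                      ┃    ┃                       
                      ┃    ┃                       
                      ┃    ┃                       
                      ┃    ┃                       
                      ┃    ┃                       
━━━━━━━━━━━━━━━━━━━━━━┛━━━━┛                       
                                                   
                                                   


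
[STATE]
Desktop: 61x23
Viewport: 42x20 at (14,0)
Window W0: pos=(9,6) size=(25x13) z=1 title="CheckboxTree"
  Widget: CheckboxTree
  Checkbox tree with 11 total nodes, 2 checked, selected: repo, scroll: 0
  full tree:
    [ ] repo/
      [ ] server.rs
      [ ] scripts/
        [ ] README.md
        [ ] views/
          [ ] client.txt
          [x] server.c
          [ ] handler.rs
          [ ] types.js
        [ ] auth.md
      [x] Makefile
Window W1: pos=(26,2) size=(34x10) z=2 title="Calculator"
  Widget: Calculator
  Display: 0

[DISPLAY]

                                          
                                          
            ┏━━━━━━━━━━━━━━━━━━━━━━━━━━━━━
            ┃ Calculator                  
            ┠─────────────────────────────
            ┃                             
━━━━━━━━━━━━┃┌───┬───┬───┬───┐            
ckboxTree   ┃│ 7 │ 8 │ 9 │ ÷ │            
────────────┃├───┼───┼───┼───┤            
 repo/      ┃│ 4 │ 5 │ 6 │ × │            
 ] server.rs┃└───┴───┴───┴───┘            
-] scripts/ ┗━━━━━━━━━━━━━━━━━━━━━━━━━━━━━
 [ ] README.md     ┃                      
 [-] views/        ┃                      
   [ ] client.txt  ┃                      
   [x] server.c    ┃                      
   [ ] handler.rs  ┃                      
   [ ] types.js    ┃                      
━━━━━━━━━━━━━━━━━━━┛                      
                                          


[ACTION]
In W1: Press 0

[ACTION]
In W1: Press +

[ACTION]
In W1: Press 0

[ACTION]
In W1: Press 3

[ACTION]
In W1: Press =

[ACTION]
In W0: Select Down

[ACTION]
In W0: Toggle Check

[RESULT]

                                          
                                          
            ┏━━━━━━━━━━━━━━━━━━━━━━━━━━━━━
            ┃ Calculator                  
            ┠─────────────────────────────
            ┃                             
━━━━━━━━━━━━┃┌───┬───┬───┬───┐            
ckboxTree   ┃│ 7 │ 8 │ 9 │ ÷ │            
────────────┃├───┼───┼───┼───┤            
 repo/      ┃│ 4 │ 5 │ 6 │ × │            
x] server.rs┃└───┴───┴───┴───┘            
-] scripts/ ┗━━━━━━━━━━━━━━━━━━━━━━━━━━━━━
 [ ] README.md     ┃                      
 [-] views/        ┃                      
   [ ] client.txt  ┃                      
   [x] server.c    ┃                      
   [ ] handler.rs  ┃                      
   [ ] types.js    ┃                      
━━━━━━━━━━━━━━━━━━━┛                      
                                          


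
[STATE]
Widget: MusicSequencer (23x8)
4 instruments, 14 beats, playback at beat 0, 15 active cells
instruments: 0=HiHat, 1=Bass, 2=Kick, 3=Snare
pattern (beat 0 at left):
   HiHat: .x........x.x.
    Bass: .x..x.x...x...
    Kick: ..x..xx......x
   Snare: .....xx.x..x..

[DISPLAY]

      ▼1234567890123   
 HiHat·█········█·█·   
  Bass·█··█·█···█···   
  Kick··█··██······█   
 Snare·····██·█··█··   
                       
                       
                       


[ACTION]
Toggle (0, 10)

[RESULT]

      ▼1234567890123   
 HiHat·█··········█·   
  Bass·█··█·█···█···   
  Kick··█··██······█   
 Snare·····██·█··█··   
                       
                       
                       


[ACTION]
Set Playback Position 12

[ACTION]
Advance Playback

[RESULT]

      0123456789012▼   
 HiHat·█··········█·   
  Bass·█··█·█···█···   
  Kick··█··██······█   
 Snare·····██·█··█··   
                       
                       
                       


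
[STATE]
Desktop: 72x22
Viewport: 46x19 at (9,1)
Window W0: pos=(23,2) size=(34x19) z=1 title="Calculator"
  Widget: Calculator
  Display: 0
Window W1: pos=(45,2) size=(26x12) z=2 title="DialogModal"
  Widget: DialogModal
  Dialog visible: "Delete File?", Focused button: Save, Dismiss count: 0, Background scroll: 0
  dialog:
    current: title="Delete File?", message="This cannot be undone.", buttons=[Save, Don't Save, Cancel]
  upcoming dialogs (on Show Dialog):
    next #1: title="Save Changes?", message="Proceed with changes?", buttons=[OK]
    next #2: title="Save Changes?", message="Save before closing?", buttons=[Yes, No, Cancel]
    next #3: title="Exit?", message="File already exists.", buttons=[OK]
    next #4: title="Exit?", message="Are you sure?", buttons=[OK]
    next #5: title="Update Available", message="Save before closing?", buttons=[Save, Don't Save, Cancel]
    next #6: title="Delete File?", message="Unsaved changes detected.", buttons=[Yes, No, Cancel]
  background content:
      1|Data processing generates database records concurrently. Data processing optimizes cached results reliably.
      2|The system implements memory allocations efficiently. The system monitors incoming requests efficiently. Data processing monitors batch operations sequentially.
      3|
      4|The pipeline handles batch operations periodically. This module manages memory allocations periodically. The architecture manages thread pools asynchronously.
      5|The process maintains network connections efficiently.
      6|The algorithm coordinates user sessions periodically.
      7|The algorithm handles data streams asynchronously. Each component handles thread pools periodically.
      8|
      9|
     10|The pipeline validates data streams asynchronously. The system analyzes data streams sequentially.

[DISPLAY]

                                              
              ┏━━━━━━━━━━━━━━━━━━━━━┏━━━━━━━━━
              ┃ Calculator          ┃ DialogMo
              ┠─────────────────────┠─────────
              ┃                     ┃Data proc
              ┃┌───┬───┬───┬───┐    ┃Th┌──────
              ┃│ 7 │ 8 │ 9 │ ÷ │    ┃  │   Del
              ┃├───┼───┼───┼───┤    ┃Th│This c
              ┃│ 4 │ 5 │ 6 │ × │    ┃Th│[Save]
              ┃├───┼───┼───┼───┤    ┃Th└──────
              ┃│ 1 │ 2 │ 3 │ - │    ┃The algor
              ┃├───┼───┼───┼───┤    ┃         
              ┃│ 0 │ . │ = │ + │    ┗━━━━━━━━━
              ┃├───┼───┼───┼───┤              
              ┃│ C │ MC│ MR│ M+│              
              ┃└───┴───┴───┴───┘              
              ┃                               
              ┃                               
              ┃                               


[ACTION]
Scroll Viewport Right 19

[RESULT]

                                              
━━━━━━━━━━━━━━━━━━━┏━━━━━━━━━━━━━━━━━━━━━━━━┓ 
alculator          ┃ DialogModal            ┃ 
───────────────────┠────────────────────────┨ 
                   ┃Data processing generate┃ 
──┬───┬───┬───┐    ┃Th┌──────────────────┐me┃ 
7 │ 8 │ 9 │ ÷ │    ┃  │   Delete File?   │  ┃ 
──┼───┼───┼───┤    ┃Th│This cannot be und│at┃ 
4 │ 5 │ 6 │ × │    ┃Th│[Save]  Don't Save│ne┃ 
──┼───┼───┼───┤    ┃Th└──────────────────┘te┃ 
1 │ 2 │ 3 │ - │    ┃The algorithm handles da┃ 
──┼───┼───┼───┤    ┃                        ┃ 
0 │ . │ = │ + │    ┗━━━━━━━━━━━━━━━━━━━━━━━━┛ 
──┼───┼───┼───┤               ┃               
C │ MC│ MR│ M+│               ┃               
──┴───┴───┴───┘               ┃               
                              ┃               
                              ┃               
                              ┃               


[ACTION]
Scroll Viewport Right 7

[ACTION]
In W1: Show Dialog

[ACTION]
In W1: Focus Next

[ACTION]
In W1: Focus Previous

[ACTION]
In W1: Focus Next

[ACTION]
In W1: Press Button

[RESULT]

                                              
━━━━━━━━━━━━━━━━━━━┏━━━━━━━━━━━━━━━━━━━━━━━━┓ 
alculator          ┃ DialogModal            ┃ 
───────────────────┠────────────────────────┨ 
                   ┃Data processing generate┃ 
──┬───┬───┬───┐    ┃The system implements me┃ 
7 │ 8 │ 9 │ ÷ │    ┃                        ┃ 
──┼───┼───┼───┤    ┃The pipeline handles bat┃ 
4 │ 5 │ 6 │ × │    ┃The process maintains ne┃ 
──┼───┼───┼───┤    ┃The algorithm coordinate┃ 
1 │ 2 │ 3 │ - │    ┃The algorithm handles da┃ 
──┼───┼───┼───┤    ┃                        ┃ 
0 │ . │ = │ + │    ┗━━━━━━━━━━━━━━━━━━━━━━━━┛ 
──┼───┼───┼───┤               ┃               
C │ MC│ MR│ M+│               ┃               
──┴───┴───┴───┘               ┃               
                              ┃               
                              ┃               
                              ┃               


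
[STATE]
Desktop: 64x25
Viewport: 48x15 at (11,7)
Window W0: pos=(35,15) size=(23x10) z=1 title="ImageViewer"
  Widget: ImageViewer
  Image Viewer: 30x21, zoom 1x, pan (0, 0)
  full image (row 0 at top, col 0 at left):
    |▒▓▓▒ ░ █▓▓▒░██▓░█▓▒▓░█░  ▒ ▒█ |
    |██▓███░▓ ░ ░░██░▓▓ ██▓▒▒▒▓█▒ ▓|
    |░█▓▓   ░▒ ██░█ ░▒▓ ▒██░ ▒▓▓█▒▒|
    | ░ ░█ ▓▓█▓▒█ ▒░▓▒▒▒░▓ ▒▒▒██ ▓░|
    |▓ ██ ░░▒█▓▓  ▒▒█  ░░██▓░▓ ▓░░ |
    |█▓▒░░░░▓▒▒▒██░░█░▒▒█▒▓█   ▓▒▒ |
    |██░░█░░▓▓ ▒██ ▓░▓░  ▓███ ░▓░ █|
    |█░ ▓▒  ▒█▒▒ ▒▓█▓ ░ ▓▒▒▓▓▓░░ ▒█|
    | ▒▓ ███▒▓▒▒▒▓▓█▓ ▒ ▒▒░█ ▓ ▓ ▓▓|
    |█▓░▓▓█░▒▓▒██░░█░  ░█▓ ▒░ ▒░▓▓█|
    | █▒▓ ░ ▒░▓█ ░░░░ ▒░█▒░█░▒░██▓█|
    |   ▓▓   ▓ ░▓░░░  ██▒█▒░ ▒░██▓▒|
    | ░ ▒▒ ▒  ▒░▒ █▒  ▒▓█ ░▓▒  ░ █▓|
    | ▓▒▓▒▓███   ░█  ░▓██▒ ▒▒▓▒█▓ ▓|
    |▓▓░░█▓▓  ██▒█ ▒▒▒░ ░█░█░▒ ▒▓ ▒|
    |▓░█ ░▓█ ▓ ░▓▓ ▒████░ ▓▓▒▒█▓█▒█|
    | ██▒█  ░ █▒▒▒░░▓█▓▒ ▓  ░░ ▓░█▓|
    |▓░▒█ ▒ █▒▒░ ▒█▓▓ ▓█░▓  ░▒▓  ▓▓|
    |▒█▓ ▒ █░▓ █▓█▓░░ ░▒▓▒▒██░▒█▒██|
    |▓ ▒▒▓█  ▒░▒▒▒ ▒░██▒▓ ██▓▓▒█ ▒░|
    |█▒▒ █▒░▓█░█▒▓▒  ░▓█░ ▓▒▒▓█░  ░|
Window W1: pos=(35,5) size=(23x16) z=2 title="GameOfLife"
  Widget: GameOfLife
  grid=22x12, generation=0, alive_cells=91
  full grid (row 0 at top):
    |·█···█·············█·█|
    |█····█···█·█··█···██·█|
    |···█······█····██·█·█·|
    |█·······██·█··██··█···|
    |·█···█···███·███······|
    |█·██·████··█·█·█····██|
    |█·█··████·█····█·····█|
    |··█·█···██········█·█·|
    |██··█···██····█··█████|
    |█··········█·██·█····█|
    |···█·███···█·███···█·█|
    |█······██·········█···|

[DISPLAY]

                        ┠─────────────────────┨ 
                        ┃Gen: 0               ┃ 
                        ┃·█···█·············█·┃ 
                        ┃█····█···█·█··█···██·┃ 
                        ┃···█······█····██·█·█┃ 
                        ┃█·······██·█··██··█··┃ 
                        ┃·█···█···███·███·····┃ 
                        ┃█·██·████··█·█·█····█┃ 
                        ┃█·█··████·█····█·····┃ 
                        ┃··█·█···██········█·█┃ 
                        ┃██··█···██····█··████┃ 
                        ┃█··········█·██·█····┃ 
                        ┃···█·███···█·███···█·┃ 
                        ┗━━━━━━━━━━━━━━━━━━━━━┛ 
                        ┃ ░ ░█ ▓▓█▓▒█ ▒░▓▒▒▒░▓┃ 


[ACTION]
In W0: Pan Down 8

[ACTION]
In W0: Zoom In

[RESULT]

                        ┠─────────────────────┨ 
                        ┃Gen: 0               ┃ 
                        ┃·█···█·············█·┃ 
                        ┃█····█···█·█··█···██·┃ 
                        ┃···█······█····██·█·█┃ 
                        ┃█·······██·█··██··█··┃ 
                        ┃·█···█···███·███·····┃ 
                        ┃█·██·████··█·█·█····█┃ 
                        ┃█·█··████·█····█·····┃ 
                        ┃··█·█···██········█·█┃ 
                        ┃██··█···██····█··████┃ 
                        ┃█··········█·██·█····┃ 
                        ┃···█·███···█·███···█·┃ 
                        ┗━━━━━━━━━━━━━━━━━━━━━┛ 
                        ┃██▓▓▒▒░░░░░░░░▓▓▒▒▒▒▒┃ 


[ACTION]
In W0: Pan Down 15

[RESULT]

                        ┠─────────────────────┨ 
                        ┃Gen: 0               ┃ 
                        ┃·█···█·············█·┃ 
                        ┃█····█···█·█··█···██·┃ 
                        ┃···█······█····██·█·█┃ 
                        ┃█·······██·█··██··█··┃ 
                        ┃·█···█···███·███·····┃ 
                        ┃█·██·████··█·█·█····█┃ 
                        ┃█·█··████·█····█·····┃ 
                        ┃··█·█···██········█·█┃ 
                        ┃██··█···██····█··████┃ 
                        ┃█··········█·██·█····┃ 
                        ┃···█·███···█·███···█·┃ 
                        ┗━━━━━━━━━━━━━━━━━━━━━┛ 
                        ┃  ▓▓▒▒▓▓▒▒▓▓██████   ┃ 


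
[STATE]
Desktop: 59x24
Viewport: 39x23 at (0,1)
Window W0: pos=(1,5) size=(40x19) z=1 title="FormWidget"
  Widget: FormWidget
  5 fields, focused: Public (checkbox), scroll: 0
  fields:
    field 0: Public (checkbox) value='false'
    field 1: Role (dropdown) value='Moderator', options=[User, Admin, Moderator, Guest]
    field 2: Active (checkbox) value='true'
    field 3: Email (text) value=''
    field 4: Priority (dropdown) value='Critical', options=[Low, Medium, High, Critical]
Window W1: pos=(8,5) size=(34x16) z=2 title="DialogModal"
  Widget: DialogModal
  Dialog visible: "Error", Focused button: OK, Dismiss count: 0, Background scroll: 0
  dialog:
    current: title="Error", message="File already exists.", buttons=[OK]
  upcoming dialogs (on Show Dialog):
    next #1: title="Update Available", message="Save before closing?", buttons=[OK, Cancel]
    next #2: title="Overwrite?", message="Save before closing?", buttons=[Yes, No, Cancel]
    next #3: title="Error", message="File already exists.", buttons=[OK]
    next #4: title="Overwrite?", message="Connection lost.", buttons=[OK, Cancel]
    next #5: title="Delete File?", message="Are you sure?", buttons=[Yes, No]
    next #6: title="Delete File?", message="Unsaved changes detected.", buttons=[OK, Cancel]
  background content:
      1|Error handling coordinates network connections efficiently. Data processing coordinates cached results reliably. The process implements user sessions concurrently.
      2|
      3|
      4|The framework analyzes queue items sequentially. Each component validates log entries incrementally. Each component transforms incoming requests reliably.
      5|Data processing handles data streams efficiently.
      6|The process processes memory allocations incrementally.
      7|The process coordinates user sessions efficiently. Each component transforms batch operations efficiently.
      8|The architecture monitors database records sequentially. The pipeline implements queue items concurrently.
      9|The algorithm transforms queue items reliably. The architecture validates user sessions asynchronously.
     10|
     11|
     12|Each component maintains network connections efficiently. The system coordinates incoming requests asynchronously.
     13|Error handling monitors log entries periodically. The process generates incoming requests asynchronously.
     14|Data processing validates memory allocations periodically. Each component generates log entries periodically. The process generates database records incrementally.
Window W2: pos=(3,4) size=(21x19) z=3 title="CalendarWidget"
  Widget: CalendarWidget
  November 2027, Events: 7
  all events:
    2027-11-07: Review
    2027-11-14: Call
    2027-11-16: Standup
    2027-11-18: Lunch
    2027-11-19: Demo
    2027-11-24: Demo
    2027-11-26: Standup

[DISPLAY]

                                       
                                       
                                       
   ┏━━━━━━━━━━━━━━━━━━━┓               
 ┏━┃ CalendarWidget    ┃━━━━━━━━━━━━━━━
 ┃ ┠───────────────────┨               
 ┠─┃   November 2027   ┃───────────────
 ┃>┃Mo Tu We Th Fr Sa S┃coordinates net
 ┃ ┃ 1  2  3  4  5  6  ┃               
 ┃ ┃ 8  9 10 11 12 13 1┃               
 ┃ ┃15 16* 17 18* 19* 2┃────────────┐ i
 ┃ ┃22 23 24* 25 26* 27┃ror         │ s
 ┃ ┃29 30              ┃ady exists. │ a
 ┃ ┃                   ┃OK]         │ s
 ┃ ┃                   ┃────────────┘ta
 ┃ ┃                   ┃ransforms queue
 ┃ ┃                   ┃               
 ┃ ┃                   ┃               
 ┃ ┃                   ┃maintains netwo
 ┃ ┃                   ┃━━━━━━━━━━━━━━━
 ┃ ┃                   ┃               
 ┃ ┗━━━━━━━━━━━━━━━━━━━┛               
 ┗━━━━━━━━━━━━━━━━━━━━━━━━━━━━━━━━━━━━━


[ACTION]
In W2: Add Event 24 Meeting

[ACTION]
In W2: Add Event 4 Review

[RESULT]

                                       
                                       
                                       
   ┏━━━━━━━━━━━━━━━━━━━┓               
 ┏━┃ CalendarWidget    ┃━━━━━━━━━━━━━━━
 ┃ ┠───────────────────┨               
 ┠─┃   November 2027   ┃───────────────
 ┃>┃Mo Tu We Th Fr Sa S┃coordinates net
 ┃ ┃ 1  2  3  4*  5  6 ┃               
 ┃ ┃ 8  9 10 11 12 13 1┃               
 ┃ ┃15 16* 17 18* 19* 2┃────────────┐ i
 ┃ ┃22 23 24* 25 26* 27┃ror         │ s
 ┃ ┃29 30              ┃ady exists. │ a
 ┃ ┃                   ┃OK]         │ s
 ┃ ┃                   ┃────────────┘ta
 ┃ ┃                   ┃ransforms queue
 ┃ ┃                   ┃               
 ┃ ┃                   ┃               
 ┃ ┃                   ┃maintains netwo
 ┃ ┃                   ┃━━━━━━━━━━━━━━━
 ┃ ┃                   ┃               
 ┃ ┗━━━━━━━━━━━━━━━━━━━┛               
 ┗━━━━━━━━━━━━━━━━━━━━━━━━━━━━━━━━━━━━━
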